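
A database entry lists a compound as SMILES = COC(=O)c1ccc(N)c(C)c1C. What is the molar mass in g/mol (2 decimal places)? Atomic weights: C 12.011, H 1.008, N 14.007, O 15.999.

First, the molecular formula is C10H13NO2 (counting implicit H from valence).
  C: 10 × 12.011 = 120.110
  H: 13 × 1.008 = 13.104
  N: 1 × 14.007 = 14.007
  O: 2 × 15.999 = 31.998
Sum: 10×12.011 + 13×1.008 + 1×14.007 + 2×15.999 = 179.219 → 179.22 g/mol.

179.22 g/mol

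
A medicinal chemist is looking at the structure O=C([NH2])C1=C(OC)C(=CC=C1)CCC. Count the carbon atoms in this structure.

11

Count every carbon token in the SMILES (each C, including those in ring-closure positions and inside branches).
Carbon count: 11.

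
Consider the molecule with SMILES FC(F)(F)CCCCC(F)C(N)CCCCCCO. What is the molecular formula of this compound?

Walk through each heavy atom and fill implicit hydrogens from standard valence (C 4, N 3, O 2, S 2, halogen 1):
  atom 1: F (halogen, monovalent) → 0 H
  atom 2: C, bond orders sum to 4 (valence 4) → 0 H
  atom 3: F (halogen, monovalent) → 0 H
  atom 4: F (halogen, monovalent) → 0 H
  atom 5: C, bond orders sum to 2 (valence 4) → 2 H
  atom 6: C, bond orders sum to 2 (valence 4) → 2 H
  atom 7: C, bond orders sum to 2 (valence 4) → 2 H
  atom 8: C, bond orders sum to 2 (valence 4) → 2 H
  atom 9: C, bond orders sum to 3 (valence 4) → 1 H
  atom 10: F (halogen, monovalent) → 0 H
  atom 11: C, bond orders sum to 3 (valence 4) → 1 H
  atom 12: N, bond orders sum to 1 (valence 3) → 2 H
  atom 13: C, bond orders sum to 2 (valence 4) → 2 H
  atom 14: C, bond orders sum to 2 (valence 4) → 2 H
  atom 15: C, bond orders sum to 2 (valence 4) → 2 H
  atom 16: C, bond orders sum to 2 (valence 4) → 2 H
  atom 17: C, bond orders sum to 2 (valence 4) → 2 H
  atom 18: C, bond orders sum to 2 (valence 4) → 2 H
  atom 19: O, bond orders sum to 1 (valence 2) → 1 H
Totals → C:13, H:25, F:4, N:1, O:1.
In Hill order: C13H25F4NO.

C13H25F4NO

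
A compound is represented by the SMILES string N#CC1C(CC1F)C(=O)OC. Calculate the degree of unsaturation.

4

Molecular formula: C7H8FNO2.
DoU = (2C + 2 + N − H − X) / 2, where X is the halogen count and O/S are ignored.
    = (2·7 + 2 + 1 − 8 − 1) / 2 = 8 / 2 = 4.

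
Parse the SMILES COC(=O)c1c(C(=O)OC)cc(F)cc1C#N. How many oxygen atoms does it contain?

Scan the SMILES for O atoms (remember two-letter symbols like Cl and Br are single atoms).
Oxygen count: 4.

4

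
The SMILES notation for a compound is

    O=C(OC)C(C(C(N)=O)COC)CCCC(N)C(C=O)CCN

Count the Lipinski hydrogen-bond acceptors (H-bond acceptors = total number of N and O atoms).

N atoms: 3; O atoms: 5.
Lipinski HBA = 3 + 5 = 8.

8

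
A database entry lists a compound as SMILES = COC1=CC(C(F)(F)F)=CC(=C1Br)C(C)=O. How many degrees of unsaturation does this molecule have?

Molecular formula: C10H8BrF3O2.
DoU = (2C + 2 + N − H − X) / 2, where X is the halogen count and O/S are ignored.
    = (2·10 + 2 + 0 − 8 − 4) / 2 = 10 / 2 = 5.

5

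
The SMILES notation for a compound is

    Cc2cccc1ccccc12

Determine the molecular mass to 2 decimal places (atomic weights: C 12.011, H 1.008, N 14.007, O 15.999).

142.20 g/mol

First, the molecular formula is C11H10 (counting implicit H from valence).
  C: 11 × 12.011 = 132.121
  H: 10 × 1.008 = 10.080
Sum: 11×12.011 + 10×1.008 = 142.201 → 142.20 g/mol.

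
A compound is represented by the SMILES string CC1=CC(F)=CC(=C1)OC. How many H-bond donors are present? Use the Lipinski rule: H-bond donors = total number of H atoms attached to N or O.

Donors: find every N or O and count the H atoms it carries.
  atom 9 (O): bond orders sum to 2 → 0 H
Lipinski HBD = 0.

0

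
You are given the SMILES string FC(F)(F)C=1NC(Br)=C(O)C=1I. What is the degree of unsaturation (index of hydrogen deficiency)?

Degree of unsaturation = (number of rings) + (number of π bonds).
Ring closures in the SMILES: 1.
π bonds: 2 double bonds (each 1 DoU) → 2 DoU from unsaturation.
Total DoU = 1 + 2 = 3.

3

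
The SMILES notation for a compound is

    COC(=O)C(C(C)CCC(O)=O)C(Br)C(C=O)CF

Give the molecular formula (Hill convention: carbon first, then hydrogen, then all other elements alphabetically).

C12H18BrFO5

Walk through each heavy atom and fill implicit hydrogens from standard valence (C 4, N 3, O 2, S 2, halogen 1):
  atom 1: C, bond orders sum to 1 (valence 4) → 3 H
  atom 2: O, bond orders sum to 2 (valence 2) → 0 H
  atom 3: C, bond orders sum to 4 (valence 4) → 0 H
  atom 4: O, bond orders sum to 2 (valence 2) → 0 H
  atom 5: C, bond orders sum to 3 (valence 4) → 1 H
  atom 6: C, bond orders sum to 3 (valence 4) → 1 H
  atom 7: C, bond orders sum to 1 (valence 4) → 3 H
  atom 8: C, bond orders sum to 2 (valence 4) → 2 H
  atom 9: C, bond orders sum to 2 (valence 4) → 2 H
  atom 10: C, bond orders sum to 4 (valence 4) → 0 H
  atom 11: O, bond orders sum to 1 (valence 2) → 1 H
  atom 12: O, bond orders sum to 2 (valence 2) → 0 H
  atom 13: C, bond orders sum to 3 (valence 4) → 1 H
  atom 14: Br (halogen, monovalent) → 0 H
  atom 15: C, bond orders sum to 3 (valence 4) → 1 H
  atom 16: C, bond orders sum to 3 (valence 4) → 1 H
  atom 17: O, bond orders sum to 2 (valence 2) → 0 H
  atom 18: C, bond orders sum to 2 (valence 4) → 2 H
  atom 19: F (halogen, monovalent) → 0 H
Totals → C:12, H:18, Br:1, F:1, O:5.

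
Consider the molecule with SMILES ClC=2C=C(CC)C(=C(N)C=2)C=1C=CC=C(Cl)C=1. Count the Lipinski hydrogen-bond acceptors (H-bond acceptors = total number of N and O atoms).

N atoms: 1; O atoms: 0.
Lipinski HBA = 1 + 0 = 1.

1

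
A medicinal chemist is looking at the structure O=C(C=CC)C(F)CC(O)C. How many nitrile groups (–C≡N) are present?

0

Scan the SMILES for the nitrile motif — none present.
Groups that are present: 1 alkene, 1 hydroxyl, 1 ketone.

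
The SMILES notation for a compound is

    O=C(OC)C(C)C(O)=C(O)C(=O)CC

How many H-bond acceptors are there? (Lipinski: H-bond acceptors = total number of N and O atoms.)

N atoms: 0; O atoms: 5.
Lipinski HBA = 0 + 5 = 5.

5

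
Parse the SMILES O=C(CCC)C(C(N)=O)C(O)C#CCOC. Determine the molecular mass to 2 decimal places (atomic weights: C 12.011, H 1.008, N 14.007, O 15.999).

First, the molecular formula is C11H17NO4 (counting implicit H from valence).
  C: 11 × 12.011 = 132.121
  H: 17 × 1.008 = 17.136
  N: 1 × 14.007 = 14.007
  O: 4 × 15.999 = 63.996
Sum: 11×12.011 + 17×1.008 + 1×14.007 + 4×15.999 = 227.260 → 227.26 g/mol.

227.26 g/mol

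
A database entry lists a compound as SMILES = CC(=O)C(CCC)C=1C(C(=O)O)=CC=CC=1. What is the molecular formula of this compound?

C13H16O3

Walk through each heavy atom and fill implicit hydrogens from standard valence (C 4, N 3, O 2, S 2, halogen 1):
  atom 1: C, bond orders sum to 1 (valence 4) → 3 H
  atom 2: C, bond orders sum to 4 (valence 4) → 0 H
  atom 3: O, bond orders sum to 2 (valence 2) → 0 H
  atom 4: C, bond orders sum to 3 (valence 4) → 1 H
  atom 5: C, bond orders sum to 2 (valence 4) → 2 H
  atom 6: C, bond orders sum to 2 (valence 4) → 2 H
  atom 7: C, bond orders sum to 1 (valence 4) → 3 H
  atom 8: C, bond orders sum to 4 (valence 4) → 0 H
  atom 9: C, bond orders sum to 4 (valence 4) → 0 H
  atom 10: C, bond orders sum to 4 (valence 4) → 0 H
  atom 11: O, bond orders sum to 2 (valence 2) → 0 H
  atom 12: O, bond orders sum to 1 (valence 2) → 1 H
  atom 13: C, bond orders sum to 3 (valence 4) → 1 H
  atom 14: C, bond orders sum to 3 (valence 4) → 1 H
  atom 15: C, bond orders sum to 3 (valence 4) → 1 H
  atom 16: C, bond orders sum to 3 (valence 4) → 1 H
Totals → C:13, H:16, O:3.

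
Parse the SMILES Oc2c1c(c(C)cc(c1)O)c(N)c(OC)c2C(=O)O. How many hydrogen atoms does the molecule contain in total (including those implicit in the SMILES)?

13

Walk through each heavy atom and fill implicit hydrogens from standard valence (C 4, N 3, O 2, S 2, halogen 1); for lowercase aromatic atoms, an aromatic c carries 1 H when it has two neighbours and 0 H with three, and aromatic n carries 0 H:
  atom 1: O, bond orders sum to 1 (valence 2) → 1 H
  atom 2: aromatic c, 3 neighbours → 0 H
  atom 3: aromatic c, 3 neighbours → 0 H
  atom 4: aromatic c, 3 neighbours → 0 H
  atom 5: aromatic c, 3 neighbours → 0 H
  atom 6: C, bond orders sum to 1 (valence 4) → 3 H
  atom 7: aromatic c, 2 neighbours → 1 H
  atom 8: aromatic c, 3 neighbours → 0 H
  atom 9: aromatic c, 2 neighbours → 1 H
  atom 10: O, bond orders sum to 1 (valence 2) → 1 H
  atom 11: aromatic c, 3 neighbours → 0 H
  atom 12: N, bond orders sum to 1 (valence 3) → 2 H
  atom 13: aromatic c, 3 neighbours → 0 H
  atom 14: O, bond orders sum to 2 (valence 2) → 0 H
  atom 15: C, bond orders sum to 1 (valence 4) → 3 H
  atom 16: aromatic c, 3 neighbours → 0 H
  atom 17: C, bond orders sum to 4 (valence 4) → 0 H
  atom 18: O, bond orders sum to 2 (valence 2) → 0 H
  atom 19: O, bond orders sum to 1 (valence 2) → 1 H
Total hydrogens: 13.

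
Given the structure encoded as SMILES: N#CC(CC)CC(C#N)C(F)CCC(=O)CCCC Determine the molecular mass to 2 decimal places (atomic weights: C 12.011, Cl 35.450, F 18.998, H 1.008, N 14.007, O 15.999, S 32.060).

First, the molecular formula is C15H23FN2O (counting implicit H from valence).
  C: 15 × 12.011 = 180.165
  F: 1 × 18.998 = 18.998
  H: 23 × 1.008 = 23.184
  N: 2 × 14.007 = 28.014
  O: 1 × 15.999 = 15.999
Sum: 15×12.011 + 1×18.998 + 23×1.008 + 2×14.007 + 1×15.999 = 266.360 → 266.36 g/mol.

266.36 g/mol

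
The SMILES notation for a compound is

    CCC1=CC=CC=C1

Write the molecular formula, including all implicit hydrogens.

Walk through each heavy atom and fill implicit hydrogens from standard valence (C 4, N 3, O 2, S 2, halogen 1):
  atom 1: C, bond orders sum to 1 (valence 4) → 3 H
  atom 2: C, bond orders sum to 2 (valence 4) → 2 H
  atom 3: C, bond orders sum to 4 (valence 4) → 0 H
  atom 4: C, bond orders sum to 3 (valence 4) → 1 H
  atom 5: C, bond orders sum to 3 (valence 4) → 1 H
  atom 6: C, bond orders sum to 3 (valence 4) → 1 H
  atom 7: C, bond orders sum to 3 (valence 4) → 1 H
  atom 8: C, bond orders sum to 3 (valence 4) → 1 H
Totals → C:8, H:10.
In Hill order: C8H10.

C8H10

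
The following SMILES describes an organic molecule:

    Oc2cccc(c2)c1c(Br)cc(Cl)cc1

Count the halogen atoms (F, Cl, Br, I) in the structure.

Halogen atoms appear at heavy-atom positions 10, 13 (1×Br, 1×Cl).
Other groups present: 1 hydroxyl.
Halogen count: 2.

2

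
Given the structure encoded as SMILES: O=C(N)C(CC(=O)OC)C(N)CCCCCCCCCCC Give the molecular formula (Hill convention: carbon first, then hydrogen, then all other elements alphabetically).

C17H34N2O3

Walk through each heavy atom and fill implicit hydrogens from standard valence (C 4, N 3, O 2, S 2, halogen 1):
  atom 1: O, bond orders sum to 2 (valence 2) → 0 H
  atom 2: C, bond orders sum to 4 (valence 4) → 0 H
  atom 3: N, bond orders sum to 1 (valence 3) → 2 H
  atom 4: C, bond orders sum to 3 (valence 4) → 1 H
  atom 5: C, bond orders sum to 2 (valence 4) → 2 H
  atom 6: C, bond orders sum to 4 (valence 4) → 0 H
  atom 7: O, bond orders sum to 2 (valence 2) → 0 H
  atom 8: O, bond orders sum to 2 (valence 2) → 0 H
  atom 9: C, bond orders sum to 1 (valence 4) → 3 H
  atom 10: C, bond orders sum to 3 (valence 4) → 1 H
  atom 11: N, bond orders sum to 1 (valence 3) → 2 H
  atom 12: C, bond orders sum to 2 (valence 4) → 2 H
  atom 13: C, bond orders sum to 2 (valence 4) → 2 H
  atom 14: C, bond orders sum to 2 (valence 4) → 2 H
  atom 15: C, bond orders sum to 2 (valence 4) → 2 H
  atom 16: C, bond orders sum to 2 (valence 4) → 2 H
  atom 17: C, bond orders sum to 2 (valence 4) → 2 H
  atom 18: C, bond orders sum to 2 (valence 4) → 2 H
  atom 19: C, bond orders sum to 2 (valence 4) → 2 H
  atom 20: C, bond orders sum to 2 (valence 4) → 2 H
  atom 21: C, bond orders sum to 2 (valence 4) → 2 H
  atom 22: C, bond orders sum to 1 (valence 4) → 3 H
Totals → C:17, H:34, N:2, O:3.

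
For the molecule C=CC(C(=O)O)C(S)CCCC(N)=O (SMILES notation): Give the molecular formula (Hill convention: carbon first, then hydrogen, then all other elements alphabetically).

Walk through each heavy atom and fill implicit hydrogens from standard valence (C 4, N 3, O 2, S 2, halogen 1):
  atom 1: C, bond orders sum to 2 (valence 4) → 2 H
  atom 2: C, bond orders sum to 3 (valence 4) → 1 H
  atom 3: C, bond orders sum to 3 (valence 4) → 1 H
  atom 4: C, bond orders sum to 4 (valence 4) → 0 H
  atom 5: O, bond orders sum to 2 (valence 2) → 0 H
  atom 6: O, bond orders sum to 1 (valence 2) → 1 H
  atom 7: C, bond orders sum to 3 (valence 4) → 1 H
  atom 8: S, bond orders sum to 1 (valence 2) → 1 H
  atom 9: C, bond orders sum to 2 (valence 4) → 2 H
  atom 10: C, bond orders sum to 2 (valence 4) → 2 H
  atom 11: C, bond orders sum to 2 (valence 4) → 2 H
  atom 12: C, bond orders sum to 4 (valence 4) → 0 H
  atom 13: N, bond orders sum to 1 (valence 3) → 2 H
  atom 14: O, bond orders sum to 2 (valence 2) → 0 H
Totals → C:9, H:15, N:1, O:3, S:1.

C9H15NO3S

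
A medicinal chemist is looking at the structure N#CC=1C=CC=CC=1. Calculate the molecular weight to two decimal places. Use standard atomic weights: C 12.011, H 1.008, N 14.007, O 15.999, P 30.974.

103.12 g/mol

First, the molecular formula is C7H5N (counting implicit H from valence).
  C: 7 × 12.011 = 84.077
  H: 5 × 1.008 = 5.040
  N: 1 × 14.007 = 14.007
Sum: 7×12.011 + 5×1.008 + 1×14.007 = 103.124 → 103.12 g/mol.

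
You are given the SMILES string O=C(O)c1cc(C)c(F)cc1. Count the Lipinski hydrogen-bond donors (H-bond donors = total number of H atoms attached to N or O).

Donors: find every N or O and count the H atoms it carries.
  atom 1 (O): bond orders sum to 2 → 0 H
  atom 3 (O): bond orders sum to 1 → 1 H
Lipinski HBD = 1.

1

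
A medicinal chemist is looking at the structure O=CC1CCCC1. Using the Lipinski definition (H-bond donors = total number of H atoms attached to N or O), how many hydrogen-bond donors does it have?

0

Donors: find every N or O and count the H atoms it carries.
  atom 1 (O): bond orders sum to 2 → 0 H
Lipinski HBD = 0.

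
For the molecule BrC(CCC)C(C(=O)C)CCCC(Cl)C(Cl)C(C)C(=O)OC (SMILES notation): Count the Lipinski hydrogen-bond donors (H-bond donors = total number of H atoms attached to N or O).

0

Donors: find every N or O and count the H atoms it carries.
  atom 8 (O): bond orders sum to 2 → 0 H
  atom 20 (O): bond orders sum to 2 → 0 H
  atom 21 (O): bond orders sum to 2 → 0 H
Lipinski HBD = 0.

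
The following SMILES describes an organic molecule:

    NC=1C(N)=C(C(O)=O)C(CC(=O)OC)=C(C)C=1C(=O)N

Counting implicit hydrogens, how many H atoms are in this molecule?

15

Walk through each heavy atom and fill implicit hydrogens from standard valence (C 4, N 3, O 2, S 2, halogen 1):
  atom 1: N, bond orders sum to 1 (valence 3) → 2 H
  atom 2: C, bond orders sum to 4 (valence 4) → 0 H
  atom 3: C, bond orders sum to 4 (valence 4) → 0 H
  atom 4: N, bond orders sum to 1 (valence 3) → 2 H
  atom 5: C, bond orders sum to 4 (valence 4) → 0 H
  atom 6: C, bond orders sum to 4 (valence 4) → 0 H
  atom 7: O, bond orders sum to 1 (valence 2) → 1 H
  atom 8: O, bond orders sum to 2 (valence 2) → 0 H
  atom 9: C, bond orders sum to 4 (valence 4) → 0 H
  atom 10: C, bond orders sum to 2 (valence 4) → 2 H
  atom 11: C, bond orders sum to 4 (valence 4) → 0 H
  atom 12: O, bond orders sum to 2 (valence 2) → 0 H
  atom 13: O, bond orders sum to 2 (valence 2) → 0 H
  atom 14: C, bond orders sum to 1 (valence 4) → 3 H
  atom 15: C, bond orders sum to 4 (valence 4) → 0 H
  atom 16: C, bond orders sum to 1 (valence 4) → 3 H
  atom 17: C, bond orders sum to 4 (valence 4) → 0 H
  atom 18: C, bond orders sum to 4 (valence 4) → 0 H
  atom 19: O, bond orders sum to 2 (valence 2) → 0 H
  atom 20: N, bond orders sum to 1 (valence 3) → 2 H
Total hydrogens: 15.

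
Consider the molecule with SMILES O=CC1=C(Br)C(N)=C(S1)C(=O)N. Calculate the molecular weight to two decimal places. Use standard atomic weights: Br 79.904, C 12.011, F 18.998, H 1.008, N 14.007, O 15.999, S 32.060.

249.08 g/mol

First, the molecular formula is C6H5BrN2O2S (counting implicit H from valence).
  Br: 1 × 79.904 = 79.904
  C: 6 × 12.011 = 72.066
  H: 5 × 1.008 = 5.040
  N: 2 × 14.007 = 28.014
  O: 2 × 15.999 = 31.998
  S: 1 × 32.060 = 32.060
Sum: 1×79.904 + 6×12.011 + 5×1.008 + 2×14.007 + 2×15.999 + 1×32.060 = 249.082 → 249.08 g/mol.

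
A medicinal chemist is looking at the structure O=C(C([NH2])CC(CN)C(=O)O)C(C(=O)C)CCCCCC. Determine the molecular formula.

Walk through each heavy atom and fill implicit hydrogens from standard valence (C 4, N 3, O 2, S 2, halogen 1):
  atom 1: O, bond orders sum to 2 (valence 2) → 0 H
  atom 2: C, bond orders sum to 4 (valence 4) → 0 H
  atom 3: C, bond orders sum to 3 (valence 4) → 1 H
  atom 4: N with explicit H count 2
  atom 5: C, bond orders sum to 2 (valence 4) → 2 H
  atom 6: C, bond orders sum to 3 (valence 4) → 1 H
  atom 7: C, bond orders sum to 2 (valence 4) → 2 H
  atom 8: N, bond orders sum to 1 (valence 3) → 2 H
  atom 9: C, bond orders sum to 4 (valence 4) → 0 H
  atom 10: O, bond orders sum to 2 (valence 2) → 0 H
  atom 11: O, bond orders sum to 1 (valence 2) → 1 H
  atom 12: C, bond orders sum to 3 (valence 4) → 1 H
  atom 13: C, bond orders sum to 4 (valence 4) → 0 H
  atom 14: O, bond orders sum to 2 (valence 2) → 0 H
  atom 15: C, bond orders sum to 1 (valence 4) → 3 H
  atom 16: C, bond orders sum to 2 (valence 4) → 2 H
  atom 17: C, bond orders sum to 2 (valence 4) → 2 H
  atom 18: C, bond orders sum to 2 (valence 4) → 2 H
  atom 19: C, bond orders sum to 2 (valence 4) → 2 H
  atom 20: C, bond orders sum to 2 (valence 4) → 2 H
  atom 21: C, bond orders sum to 1 (valence 4) → 3 H
Totals → C:15, H:28, N:2, O:4.

C15H28N2O4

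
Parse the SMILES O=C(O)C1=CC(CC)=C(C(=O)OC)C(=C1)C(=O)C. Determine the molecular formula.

Walk through each heavy atom and fill implicit hydrogens from standard valence (C 4, N 3, O 2, S 2, halogen 1):
  atom 1: O, bond orders sum to 2 (valence 2) → 0 H
  atom 2: C, bond orders sum to 4 (valence 4) → 0 H
  atom 3: O, bond orders sum to 1 (valence 2) → 1 H
  atom 4: C, bond orders sum to 4 (valence 4) → 0 H
  atom 5: C, bond orders sum to 3 (valence 4) → 1 H
  atom 6: C, bond orders sum to 4 (valence 4) → 0 H
  atom 7: C, bond orders sum to 2 (valence 4) → 2 H
  atom 8: C, bond orders sum to 1 (valence 4) → 3 H
  atom 9: C, bond orders sum to 4 (valence 4) → 0 H
  atom 10: C, bond orders sum to 4 (valence 4) → 0 H
  atom 11: O, bond orders sum to 2 (valence 2) → 0 H
  atom 12: O, bond orders sum to 2 (valence 2) → 0 H
  atom 13: C, bond orders sum to 1 (valence 4) → 3 H
  atom 14: C, bond orders sum to 4 (valence 4) → 0 H
  atom 15: C, bond orders sum to 3 (valence 4) → 1 H
  atom 16: C, bond orders sum to 4 (valence 4) → 0 H
  atom 17: O, bond orders sum to 2 (valence 2) → 0 H
  atom 18: C, bond orders sum to 1 (valence 4) → 3 H
Totals → C:13, H:14, O:5.

C13H14O5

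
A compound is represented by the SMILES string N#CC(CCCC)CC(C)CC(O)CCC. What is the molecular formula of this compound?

Walk through each heavy atom and fill implicit hydrogens from standard valence (C 4, N 3, O 2, S 2, halogen 1):
  atom 1: N, bond orders sum to 3 (valence 3) → 0 H
  atom 2: C, bond orders sum to 4 (valence 4) → 0 H
  atom 3: C, bond orders sum to 3 (valence 4) → 1 H
  atom 4: C, bond orders sum to 2 (valence 4) → 2 H
  atom 5: C, bond orders sum to 2 (valence 4) → 2 H
  atom 6: C, bond orders sum to 2 (valence 4) → 2 H
  atom 7: C, bond orders sum to 1 (valence 4) → 3 H
  atom 8: C, bond orders sum to 2 (valence 4) → 2 H
  atom 9: C, bond orders sum to 3 (valence 4) → 1 H
  atom 10: C, bond orders sum to 1 (valence 4) → 3 H
  atom 11: C, bond orders sum to 2 (valence 4) → 2 H
  atom 12: C, bond orders sum to 3 (valence 4) → 1 H
  atom 13: O, bond orders sum to 1 (valence 2) → 1 H
  atom 14: C, bond orders sum to 2 (valence 4) → 2 H
  atom 15: C, bond orders sum to 2 (valence 4) → 2 H
  atom 16: C, bond orders sum to 1 (valence 4) → 3 H
Totals → C:14, H:27, N:1, O:1.

C14H27NO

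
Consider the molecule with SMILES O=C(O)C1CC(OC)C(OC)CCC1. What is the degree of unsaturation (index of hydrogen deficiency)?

2

Degree of unsaturation = (number of rings) + (number of π bonds).
Ring closures in the SMILES: 1.
π bonds: 1 double bond (each 1 DoU) → 1 DoU from unsaturation.
Total DoU = 1 + 1 = 2.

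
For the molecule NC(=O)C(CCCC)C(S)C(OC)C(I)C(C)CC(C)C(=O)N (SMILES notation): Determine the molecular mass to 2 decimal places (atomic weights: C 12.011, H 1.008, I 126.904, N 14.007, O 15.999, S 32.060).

First, the molecular formula is C16H31IN2O3S (counting implicit H from valence).
  C: 16 × 12.011 = 192.176
  H: 31 × 1.008 = 31.248
  I: 1 × 126.904 = 126.904
  N: 2 × 14.007 = 28.014
  O: 3 × 15.999 = 47.997
  S: 1 × 32.060 = 32.060
Sum: 16×12.011 + 31×1.008 + 1×126.904 + 2×14.007 + 3×15.999 + 1×32.060 = 458.399 → 458.40 g/mol.

458.40 g/mol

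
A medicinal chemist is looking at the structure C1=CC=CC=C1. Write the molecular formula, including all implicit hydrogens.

Walk through each heavy atom and fill implicit hydrogens from standard valence (C 4, N 3, O 2, S 2, halogen 1):
  atom 1: C, bond orders sum to 3 (valence 4) → 1 H
  atom 2: C, bond orders sum to 3 (valence 4) → 1 H
  atom 3: C, bond orders sum to 3 (valence 4) → 1 H
  atom 4: C, bond orders sum to 3 (valence 4) → 1 H
  atom 5: C, bond orders sum to 3 (valence 4) → 1 H
  atom 6: C, bond orders sum to 3 (valence 4) → 1 H
Totals → C:6, H:6.

C6H6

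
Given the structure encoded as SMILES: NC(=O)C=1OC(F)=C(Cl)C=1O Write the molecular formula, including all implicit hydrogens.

C5H3ClFNO3

Walk through each heavy atom and fill implicit hydrogens from standard valence (C 4, N 3, O 2, S 2, halogen 1):
  atom 1: N, bond orders sum to 1 (valence 3) → 2 H
  atom 2: C, bond orders sum to 4 (valence 4) → 0 H
  atom 3: O, bond orders sum to 2 (valence 2) → 0 H
  atom 4: C, bond orders sum to 4 (valence 4) → 0 H
  atom 5: O, bond orders sum to 2 (valence 2) → 0 H
  atom 6: C, bond orders sum to 4 (valence 4) → 0 H
  atom 7: F (halogen, monovalent) → 0 H
  atom 8: C, bond orders sum to 4 (valence 4) → 0 H
  atom 9: Cl (halogen, monovalent) → 0 H
  atom 10: C, bond orders sum to 4 (valence 4) → 0 H
  atom 11: O, bond orders sum to 1 (valence 2) → 1 H
Totals → C:5, H:3, Cl:1, F:1, N:1, O:3.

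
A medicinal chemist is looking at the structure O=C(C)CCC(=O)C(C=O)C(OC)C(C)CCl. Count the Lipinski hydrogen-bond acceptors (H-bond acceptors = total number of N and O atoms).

4

N atoms: 0; O atoms: 4.
Lipinski HBA = 0 + 4 = 4.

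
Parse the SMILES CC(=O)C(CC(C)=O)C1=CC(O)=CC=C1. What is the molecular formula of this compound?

Walk through each heavy atom and fill implicit hydrogens from standard valence (C 4, N 3, O 2, S 2, halogen 1):
  atom 1: C, bond orders sum to 1 (valence 4) → 3 H
  atom 2: C, bond orders sum to 4 (valence 4) → 0 H
  atom 3: O, bond orders sum to 2 (valence 2) → 0 H
  atom 4: C, bond orders sum to 3 (valence 4) → 1 H
  atom 5: C, bond orders sum to 2 (valence 4) → 2 H
  atom 6: C, bond orders sum to 4 (valence 4) → 0 H
  atom 7: C, bond orders sum to 1 (valence 4) → 3 H
  atom 8: O, bond orders sum to 2 (valence 2) → 0 H
  atom 9: C, bond orders sum to 4 (valence 4) → 0 H
  atom 10: C, bond orders sum to 3 (valence 4) → 1 H
  atom 11: C, bond orders sum to 4 (valence 4) → 0 H
  atom 12: O, bond orders sum to 1 (valence 2) → 1 H
  atom 13: C, bond orders sum to 3 (valence 4) → 1 H
  atom 14: C, bond orders sum to 3 (valence 4) → 1 H
  atom 15: C, bond orders sum to 3 (valence 4) → 1 H
Totals → C:12, H:14, O:3.

C12H14O3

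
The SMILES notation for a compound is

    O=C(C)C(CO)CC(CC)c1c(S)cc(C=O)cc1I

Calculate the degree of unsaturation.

Molecular formula: C15H19IO3S.
DoU = (2C + 2 + N − H − X) / 2, where X is the halogen count and O/S are ignored.
    = (2·15 + 2 + 0 − 19 − 1) / 2 = 12 / 2 = 6.

6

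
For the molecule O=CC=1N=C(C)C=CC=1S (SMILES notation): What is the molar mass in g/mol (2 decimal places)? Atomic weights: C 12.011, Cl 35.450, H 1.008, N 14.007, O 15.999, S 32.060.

First, the molecular formula is C7H7NOS (counting implicit H from valence).
  C: 7 × 12.011 = 84.077
  H: 7 × 1.008 = 7.056
  N: 1 × 14.007 = 14.007
  O: 1 × 15.999 = 15.999
  S: 1 × 32.060 = 32.060
Sum: 7×12.011 + 7×1.008 + 1×14.007 + 1×15.999 + 1×32.060 = 153.199 → 153.20 g/mol.

153.20 g/mol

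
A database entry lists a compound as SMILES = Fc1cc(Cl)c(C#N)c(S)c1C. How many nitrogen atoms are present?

Scan the SMILES for N atoms (remember two-letter symbols like Cl and Br are single atoms).
Nitrogen count: 1.

1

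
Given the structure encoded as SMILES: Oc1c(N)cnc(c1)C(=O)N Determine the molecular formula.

Walk through each heavy atom and fill implicit hydrogens from standard valence (C 4, N 3, O 2, S 2, halogen 1); for lowercase aromatic atoms, an aromatic c carries 1 H when it has two neighbours and 0 H with three, and aromatic n carries 0 H:
  atom 1: O, bond orders sum to 1 (valence 2) → 1 H
  atom 2: aromatic c, 3 neighbours → 0 H
  atom 3: aromatic c, 3 neighbours → 0 H
  atom 4: N, bond orders sum to 1 (valence 3) → 2 H
  atom 5: aromatic c, 2 neighbours → 1 H
  atom 6: aromatic n, 2 neighbours → 0 H
  atom 7: aromatic c, 3 neighbours → 0 H
  atom 8: aromatic c, 2 neighbours → 1 H
  atom 9: C, bond orders sum to 4 (valence 4) → 0 H
  atom 10: O, bond orders sum to 2 (valence 2) → 0 H
  atom 11: N, bond orders sum to 1 (valence 3) → 2 H
Totals → C:6, H:7, N:3, O:2.

C6H7N3O2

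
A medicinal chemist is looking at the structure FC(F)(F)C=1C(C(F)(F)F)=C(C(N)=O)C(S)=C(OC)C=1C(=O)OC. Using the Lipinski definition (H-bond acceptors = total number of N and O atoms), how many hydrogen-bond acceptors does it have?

N atoms: 1; O atoms: 4.
Lipinski HBA = 1 + 4 = 5.

5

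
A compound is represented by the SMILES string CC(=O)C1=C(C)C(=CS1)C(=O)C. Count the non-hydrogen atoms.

12

Every atom symbol written in the SMILES (organic subset) is one heavy atom; implicit H are not written.
Heavy atoms by element → C:9, O:2, S:1.
Total: 12.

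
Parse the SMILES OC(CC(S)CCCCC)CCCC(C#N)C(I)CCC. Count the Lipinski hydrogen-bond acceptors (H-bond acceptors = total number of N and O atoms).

2

N atoms: 1; O atoms: 1.
Lipinski HBA = 1 + 1 = 2.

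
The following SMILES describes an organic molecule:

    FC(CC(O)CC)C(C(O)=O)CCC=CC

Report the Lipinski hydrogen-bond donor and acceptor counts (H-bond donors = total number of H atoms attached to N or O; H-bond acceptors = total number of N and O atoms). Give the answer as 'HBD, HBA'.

2, 3

Donors: find every N or O and count the H atoms it carries.
  atom 5 (O): bond orders sum to 1 → 1 H
  atom 10 (O): bond orders sum to 1 → 1 H
  atom 11 (O): bond orders sum to 2 → 0 H
Lipinski HBD = 2.
Acceptors: N atoms = 0, O atoms = 3 → HBA = 3.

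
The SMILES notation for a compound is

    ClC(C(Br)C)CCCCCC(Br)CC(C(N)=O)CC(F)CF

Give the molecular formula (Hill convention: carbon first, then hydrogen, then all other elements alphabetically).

C15H26Br2ClF2NO

Walk through each heavy atom and fill implicit hydrogens from standard valence (C 4, N 3, O 2, S 2, halogen 1):
  atom 1: Cl (halogen, monovalent) → 0 H
  atom 2: C, bond orders sum to 3 (valence 4) → 1 H
  atom 3: C, bond orders sum to 3 (valence 4) → 1 H
  atom 4: Br (halogen, monovalent) → 0 H
  atom 5: C, bond orders sum to 1 (valence 4) → 3 H
  atom 6: C, bond orders sum to 2 (valence 4) → 2 H
  atom 7: C, bond orders sum to 2 (valence 4) → 2 H
  atom 8: C, bond orders sum to 2 (valence 4) → 2 H
  atom 9: C, bond orders sum to 2 (valence 4) → 2 H
  atom 10: C, bond orders sum to 2 (valence 4) → 2 H
  atom 11: C, bond orders sum to 3 (valence 4) → 1 H
  atom 12: Br (halogen, monovalent) → 0 H
  atom 13: C, bond orders sum to 2 (valence 4) → 2 H
  atom 14: C, bond orders sum to 3 (valence 4) → 1 H
  atom 15: C, bond orders sum to 4 (valence 4) → 0 H
  atom 16: N, bond orders sum to 1 (valence 3) → 2 H
  atom 17: O, bond orders sum to 2 (valence 2) → 0 H
  atom 18: C, bond orders sum to 2 (valence 4) → 2 H
  atom 19: C, bond orders sum to 3 (valence 4) → 1 H
  atom 20: F (halogen, monovalent) → 0 H
  atom 21: C, bond orders sum to 2 (valence 4) → 2 H
  atom 22: F (halogen, monovalent) → 0 H
Totals → C:15, H:26, Br:2, Cl:1, F:2, N:1, O:1.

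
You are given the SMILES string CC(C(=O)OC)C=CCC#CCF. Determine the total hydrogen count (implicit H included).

13

Walk through each heavy atom and fill implicit hydrogens from standard valence (C 4, N 3, O 2, S 2, halogen 1):
  atom 1: C, bond orders sum to 1 (valence 4) → 3 H
  atom 2: C, bond orders sum to 3 (valence 4) → 1 H
  atom 3: C, bond orders sum to 4 (valence 4) → 0 H
  atom 4: O, bond orders sum to 2 (valence 2) → 0 H
  atom 5: O, bond orders sum to 2 (valence 2) → 0 H
  atom 6: C, bond orders sum to 1 (valence 4) → 3 H
  atom 7: C, bond orders sum to 3 (valence 4) → 1 H
  atom 8: C, bond orders sum to 3 (valence 4) → 1 H
  atom 9: C, bond orders sum to 2 (valence 4) → 2 H
  atom 10: C, bond orders sum to 4 (valence 4) → 0 H
  atom 11: C, bond orders sum to 4 (valence 4) → 0 H
  atom 12: C, bond orders sum to 2 (valence 4) → 2 H
  atom 13: F (halogen, monovalent) → 0 H
Total hydrogens: 13.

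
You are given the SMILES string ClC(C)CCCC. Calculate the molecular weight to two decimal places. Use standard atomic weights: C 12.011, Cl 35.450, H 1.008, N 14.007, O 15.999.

120.62 g/mol

First, the molecular formula is C6H13Cl (counting implicit H from valence).
  C: 6 × 12.011 = 72.066
  Cl: 1 × 35.450 = 35.450
  H: 13 × 1.008 = 13.104
Sum: 6×12.011 + 1×35.450 + 13×1.008 = 120.620 → 120.62 g/mol.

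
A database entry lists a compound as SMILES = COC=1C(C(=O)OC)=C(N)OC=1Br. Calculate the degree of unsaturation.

4

Molecular formula: C7H8BrNO4.
DoU = (2C + 2 + N − H − X) / 2, where X is the halogen count and O/S are ignored.
    = (2·7 + 2 + 1 − 8 − 1) / 2 = 8 / 2 = 4.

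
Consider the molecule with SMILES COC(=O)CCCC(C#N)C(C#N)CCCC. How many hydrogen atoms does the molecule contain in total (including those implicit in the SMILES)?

20

Walk through each heavy atom and fill implicit hydrogens from standard valence (C 4, N 3, O 2, S 2, halogen 1):
  atom 1: C, bond orders sum to 1 (valence 4) → 3 H
  atom 2: O, bond orders sum to 2 (valence 2) → 0 H
  atom 3: C, bond orders sum to 4 (valence 4) → 0 H
  atom 4: O, bond orders sum to 2 (valence 2) → 0 H
  atom 5: C, bond orders sum to 2 (valence 4) → 2 H
  atom 6: C, bond orders sum to 2 (valence 4) → 2 H
  atom 7: C, bond orders sum to 2 (valence 4) → 2 H
  atom 8: C, bond orders sum to 3 (valence 4) → 1 H
  atom 9: C, bond orders sum to 4 (valence 4) → 0 H
  atom 10: N, bond orders sum to 3 (valence 3) → 0 H
  atom 11: C, bond orders sum to 3 (valence 4) → 1 H
  atom 12: C, bond orders sum to 4 (valence 4) → 0 H
  atom 13: N, bond orders sum to 3 (valence 3) → 0 H
  atom 14: C, bond orders sum to 2 (valence 4) → 2 H
  atom 15: C, bond orders sum to 2 (valence 4) → 2 H
  atom 16: C, bond orders sum to 2 (valence 4) → 2 H
  atom 17: C, bond orders sum to 1 (valence 4) → 3 H
Total hydrogens: 20.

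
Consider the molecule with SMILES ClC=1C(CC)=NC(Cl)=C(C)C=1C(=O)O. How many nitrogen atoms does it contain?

1

Scan the SMILES for N atoms (remember two-letter symbols like Cl and Br are single atoms).
Nitrogen count: 1.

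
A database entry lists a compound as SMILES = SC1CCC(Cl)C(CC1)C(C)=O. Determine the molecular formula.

Walk through each heavy atom and fill implicit hydrogens from standard valence (C 4, N 3, O 2, S 2, halogen 1):
  atom 1: S, bond orders sum to 1 (valence 2) → 1 H
  atom 2: C, bond orders sum to 3 (valence 4) → 1 H
  atom 3: C, bond orders sum to 2 (valence 4) → 2 H
  atom 4: C, bond orders sum to 2 (valence 4) → 2 H
  atom 5: C, bond orders sum to 3 (valence 4) → 1 H
  atom 6: Cl (halogen, monovalent) → 0 H
  atom 7: C, bond orders sum to 3 (valence 4) → 1 H
  atom 8: C, bond orders sum to 2 (valence 4) → 2 H
  atom 9: C, bond orders sum to 2 (valence 4) → 2 H
  atom 10: C, bond orders sum to 4 (valence 4) → 0 H
  atom 11: C, bond orders sum to 1 (valence 4) → 3 H
  atom 12: O, bond orders sum to 2 (valence 2) → 0 H
Totals → C:9, H:15, Cl:1, O:1, S:1.
In Hill order: C9H15ClOS.

C9H15ClOS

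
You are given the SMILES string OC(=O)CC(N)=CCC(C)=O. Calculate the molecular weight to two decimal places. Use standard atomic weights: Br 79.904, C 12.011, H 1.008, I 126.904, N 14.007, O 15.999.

First, the molecular formula is C7H11NO3 (counting implicit H from valence).
  C: 7 × 12.011 = 84.077
  H: 11 × 1.008 = 11.088
  N: 1 × 14.007 = 14.007
  O: 3 × 15.999 = 47.997
Sum: 7×12.011 + 11×1.008 + 1×14.007 + 3×15.999 = 157.169 → 157.17 g/mol.

157.17 g/mol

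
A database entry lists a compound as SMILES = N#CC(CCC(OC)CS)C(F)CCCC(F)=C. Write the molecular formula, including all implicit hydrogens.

Walk through each heavy atom and fill implicit hydrogens from standard valence (C 4, N 3, O 2, S 2, halogen 1):
  atom 1: N, bond orders sum to 3 (valence 3) → 0 H
  atom 2: C, bond orders sum to 4 (valence 4) → 0 H
  atom 3: C, bond orders sum to 3 (valence 4) → 1 H
  atom 4: C, bond orders sum to 2 (valence 4) → 2 H
  atom 5: C, bond orders sum to 2 (valence 4) → 2 H
  atom 6: C, bond orders sum to 3 (valence 4) → 1 H
  atom 7: O, bond orders sum to 2 (valence 2) → 0 H
  atom 8: C, bond orders sum to 1 (valence 4) → 3 H
  atom 9: C, bond orders sum to 2 (valence 4) → 2 H
  atom 10: S, bond orders sum to 1 (valence 2) → 1 H
  atom 11: C, bond orders sum to 3 (valence 4) → 1 H
  atom 12: F (halogen, monovalent) → 0 H
  atom 13: C, bond orders sum to 2 (valence 4) → 2 H
  atom 14: C, bond orders sum to 2 (valence 4) → 2 H
  atom 15: C, bond orders sum to 2 (valence 4) → 2 H
  atom 16: C, bond orders sum to 4 (valence 4) → 0 H
  atom 17: F (halogen, monovalent) → 0 H
  atom 18: C, bond orders sum to 2 (valence 4) → 2 H
Totals → C:13, H:21, F:2, N:1, O:1, S:1.

C13H21F2NOS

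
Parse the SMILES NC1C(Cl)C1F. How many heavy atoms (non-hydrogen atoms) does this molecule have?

6

Every atom symbol written in the SMILES (organic subset) is one heavy atom; implicit H are not written.
Heavy atoms by element → C:3, Cl:1, F:1, N:1.
Total: 6.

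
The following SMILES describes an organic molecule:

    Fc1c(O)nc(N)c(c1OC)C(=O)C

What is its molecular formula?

Walk through each heavy atom and fill implicit hydrogens from standard valence (C 4, N 3, O 2, S 2, halogen 1); for lowercase aromatic atoms, an aromatic c carries 1 H when it has two neighbours and 0 H with three, and aromatic n carries 0 H:
  atom 1: F (halogen, monovalent) → 0 H
  atom 2: aromatic c, 3 neighbours → 0 H
  atom 3: aromatic c, 3 neighbours → 0 H
  atom 4: O, bond orders sum to 1 (valence 2) → 1 H
  atom 5: aromatic n, 2 neighbours → 0 H
  atom 6: aromatic c, 3 neighbours → 0 H
  atom 7: N, bond orders sum to 1 (valence 3) → 2 H
  atom 8: aromatic c, 3 neighbours → 0 H
  atom 9: aromatic c, 3 neighbours → 0 H
  atom 10: O, bond orders sum to 2 (valence 2) → 0 H
  atom 11: C, bond orders sum to 1 (valence 4) → 3 H
  atom 12: C, bond orders sum to 4 (valence 4) → 0 H
  atom 13: O, bond orders sum to 2 (valence 2) → 0 H
  atom 14: C, bond orders sum to 1 (valence 4) → 3 H
Totals → C:8, H:9, F:1, N:2, O:3.

C8H9FN2O3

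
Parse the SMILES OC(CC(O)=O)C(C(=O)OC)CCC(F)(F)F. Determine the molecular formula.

C9H13F3O5

Walk through each heavy atom and fill implicit hydrogens from standard valence (C 4, N 3, O 2, S 2, halogen 1):
  atom 1: O, bond orders sum to 1 (valence 2) → 1 H
  atom 2: C, bond orders sum to 3 (valence 4) → 1 H
  atom 3: C, bond orders sum to 2 (valence 4) → 2 H
  atom 4: C, bond orders sum to 4 (valence 4) → 0 H
  atom 5: O, bond orders sum to 1 (valence 2) → 1 H
  atom 6: O, bond orders sum to 2 (valence 2) → 0 H
  atom 7: C, bond orders sum to 3 (valence 4) → 1 H
  atom 8: C, bond orders sum to 4 (valence 4) → 0 H
  atom 9: O, bond orders sum to 2 (valence 2) → 0 H
  atom 10: O, bond orders sum to 2 (valence 2) → 0 H
  atom 11: C, bond orders sum to 1 (valence 4) → 3 H
  atom 12: C, bond orders sum to 2 (valence 4) → 2 H
  atom 13: C, bond orders sum to 2 (valence 4) → 2 H
  atom 14: C, bond orders sum to 4 (valence 4) → 0 H
  atom 15: F (halogen, monovalent) → 0 H
  atom 16: F (halogen, monovalent) → 0 H
  atom 17: F (halogen, monovalent) → 0 H
Totals → C:9, H:13, F:3, O:5.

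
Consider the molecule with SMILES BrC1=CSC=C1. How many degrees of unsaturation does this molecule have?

3

Molecular formula: C4H3BrS.
DoU = (2C + 2 + N − H − X) / 2, where X is the halogen count and O/S are ignored.
    = (2·4 + 2 + 0 − 3 − 1) / 2 = 6 / 2 = 3.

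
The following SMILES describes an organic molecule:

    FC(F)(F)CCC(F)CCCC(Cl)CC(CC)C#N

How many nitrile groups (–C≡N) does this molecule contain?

The nitrile motif appears at heavy-atom position 18 in the SMILES.
Nitrile count: 1.

1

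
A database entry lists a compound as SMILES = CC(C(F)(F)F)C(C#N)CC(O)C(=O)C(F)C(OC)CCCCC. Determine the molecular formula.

Walk through each heavy atom and fill implicit hydrogens from standard valence (C 4, N 3, O 2, S 2, halogen 1):
  atom 1: C, bond orders sum to 1 (valence 4) → 3 H
  atom 2: C, bond orders sum to 3 (valence 4) → 1 H
  atom 3: C, bond orders sum to 4 (valence 4) → 0 H
  atom 4: F (halogen, monovalent) → 0 H
  atom 5: F (halogen, monovalent) → 0 H
  atom 6: F (halogen, monovalent) → 0 H
  atom 7: C, bond orders sum to 3 (valence 4) → 1 H
  atom 8: C, bond orders sum to 4 (valence 4) → 0 H
  atom 9: N, bond orders sum to 3 (valence 3) → 0 H
  atom 10: C, bond orders sum to 2 (valence 4) → 2 H
  atom 11: C, bond orders sum to 3 (valence 4) → 1 H
  atom 12: O, bond orders sum to 1 (valence 2) → 1 H
  atom 13: C, bond orders sum to 4 (valence 4) → 0 H
  atom 14: O, bond orders sum to 2 (valence 2) → 0 H
  atom 15: C, bond orders sum to 3 (valence 4) → 1 H
  atom 16: F (halogen, monovalent) → 0 H
  atom 17: C, bond orders sum to 3 (valence 4) → 1 H
  atom 18: O, bond orders sum to 2 (valence 2) → 0 H
  atom 19: C, bond orders sum to 1 (valence 4) → 3 H
  atom 20: C, bond orders sum to 2 (valence 4) → 2 H
  atom 21: C, bond orders sum to 2 (valence 4) → 2 H
  atom 22: C, bond orders sum to 2 (valence 4) → 2 H
  atom 23: C, bond orders sum to 2 (valence 4) → 2 H
  atom 24: C, bond orders sum to 1 (valence 4) → 3 H
Totals → C:16, H:25, F:4, N:1, O:3.

C16H25F4NO3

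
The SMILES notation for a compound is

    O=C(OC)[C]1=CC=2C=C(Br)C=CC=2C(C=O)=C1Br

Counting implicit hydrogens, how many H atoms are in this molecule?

Walk through each heavy atom and fill implicit hydrogens from standard valence (C 4, N 3, O 2, S 2, halogen 1):
  atom 1: O, bond orders sum to 2 (valence 2) → 0 H
  atom 2: C, bond orders sum to 4 (valence 4) → 0 H
  atom 3: O, bond orders sum to 2 (valence 2) → 0 H
  atom 4: C, bond orders sum to 1 (valence 4) → 3 H
  atom 5: C with explicit H count 0
  atom 6: C, bond orders sum to 3 (valence 4) → 1 H
  atom 7: C, bond orders sum to 4 (valence 4) → 0 H
  atom 8: C, bond orders sum to 3 (valence 4) → 1 H
  atom 9: C, bond orders sum to 4 (valence 4) → 0 H
  atom 10: Br (halogen, monovalent) → 0 H
  atom 11: C, bond orders sum to 3 (valence 4) → 1 H
  atom 12: C, bond orders sum to 3 (valence 4) → 1 H
  atom 13: C, bond orders sum to 4 (valence 4) → 0 H
  atom 14: C, bond orders sum to 4 (valence 4) → 0 H
  atom 15: C, bond orders sum to 3 (valence 4) → 1 H
  atom 16: O, bond orders sum to 2 (valence 2) → 0 H
  atom 17: C, bond orders sum to 4 (valence 4) → 0 H
  atom 18: Br (halogen, monovalent) → 0 H
Total hydrogens: 8.

8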